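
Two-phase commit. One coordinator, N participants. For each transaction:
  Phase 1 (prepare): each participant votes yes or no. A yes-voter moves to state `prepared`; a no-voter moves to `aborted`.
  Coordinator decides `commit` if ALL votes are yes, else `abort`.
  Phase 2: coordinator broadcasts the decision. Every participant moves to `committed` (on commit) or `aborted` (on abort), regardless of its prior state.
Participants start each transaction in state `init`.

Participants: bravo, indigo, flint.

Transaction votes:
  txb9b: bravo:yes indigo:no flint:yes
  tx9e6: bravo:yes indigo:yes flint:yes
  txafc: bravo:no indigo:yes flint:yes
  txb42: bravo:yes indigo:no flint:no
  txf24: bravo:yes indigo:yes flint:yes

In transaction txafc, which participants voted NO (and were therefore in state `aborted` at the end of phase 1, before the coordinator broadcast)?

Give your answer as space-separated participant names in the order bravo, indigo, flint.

Txn txafc phase 1: bravo no -> aborted; indigo yes -> prepared; flint yes -> prepared

Answer: bravo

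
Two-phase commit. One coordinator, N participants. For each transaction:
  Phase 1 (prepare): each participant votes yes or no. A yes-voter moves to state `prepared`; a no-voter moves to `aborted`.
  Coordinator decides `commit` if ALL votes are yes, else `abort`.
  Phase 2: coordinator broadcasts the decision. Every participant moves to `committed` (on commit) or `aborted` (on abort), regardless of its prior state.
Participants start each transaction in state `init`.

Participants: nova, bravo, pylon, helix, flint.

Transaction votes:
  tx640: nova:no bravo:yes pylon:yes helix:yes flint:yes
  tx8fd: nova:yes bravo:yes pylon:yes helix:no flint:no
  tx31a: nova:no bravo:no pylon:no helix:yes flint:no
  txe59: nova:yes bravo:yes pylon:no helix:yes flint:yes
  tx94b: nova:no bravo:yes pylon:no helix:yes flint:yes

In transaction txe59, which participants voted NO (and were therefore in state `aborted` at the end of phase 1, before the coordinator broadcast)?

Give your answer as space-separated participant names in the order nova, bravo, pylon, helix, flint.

Answer: pylon

Derivation:
Txn txe59 phase 1: nova yes -> prepared; bravo yes -> prepared; pylon no -> aborted; helix yes -> prepared; flint yes -> prepared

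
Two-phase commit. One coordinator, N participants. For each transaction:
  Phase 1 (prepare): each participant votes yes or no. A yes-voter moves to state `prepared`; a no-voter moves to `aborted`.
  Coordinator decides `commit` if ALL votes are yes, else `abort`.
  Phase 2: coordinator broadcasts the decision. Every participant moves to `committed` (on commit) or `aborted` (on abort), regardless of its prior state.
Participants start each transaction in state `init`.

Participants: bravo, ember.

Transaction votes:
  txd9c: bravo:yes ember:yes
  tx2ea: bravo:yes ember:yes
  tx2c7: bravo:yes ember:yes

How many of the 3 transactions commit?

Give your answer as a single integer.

Answer: 3

Derivation:
txd9c: all yes -> commit (commits=1)
tx2ea: all yes -> commit (commits=2)
tx2c7: all yes -> commit (commits=3)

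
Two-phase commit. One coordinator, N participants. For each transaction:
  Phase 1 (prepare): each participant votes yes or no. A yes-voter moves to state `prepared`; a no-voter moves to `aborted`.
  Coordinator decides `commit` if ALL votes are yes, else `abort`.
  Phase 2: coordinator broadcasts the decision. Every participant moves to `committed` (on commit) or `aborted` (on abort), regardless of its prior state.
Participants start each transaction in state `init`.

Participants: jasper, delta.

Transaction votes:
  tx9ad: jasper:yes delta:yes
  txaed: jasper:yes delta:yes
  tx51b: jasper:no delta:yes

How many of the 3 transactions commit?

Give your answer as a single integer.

tx9ad: all yes -> commit (commits=1)
txaed: all yes -> commit (commits=2)
tx51b: no from jasper -> abort (commits=2)

Answer: 2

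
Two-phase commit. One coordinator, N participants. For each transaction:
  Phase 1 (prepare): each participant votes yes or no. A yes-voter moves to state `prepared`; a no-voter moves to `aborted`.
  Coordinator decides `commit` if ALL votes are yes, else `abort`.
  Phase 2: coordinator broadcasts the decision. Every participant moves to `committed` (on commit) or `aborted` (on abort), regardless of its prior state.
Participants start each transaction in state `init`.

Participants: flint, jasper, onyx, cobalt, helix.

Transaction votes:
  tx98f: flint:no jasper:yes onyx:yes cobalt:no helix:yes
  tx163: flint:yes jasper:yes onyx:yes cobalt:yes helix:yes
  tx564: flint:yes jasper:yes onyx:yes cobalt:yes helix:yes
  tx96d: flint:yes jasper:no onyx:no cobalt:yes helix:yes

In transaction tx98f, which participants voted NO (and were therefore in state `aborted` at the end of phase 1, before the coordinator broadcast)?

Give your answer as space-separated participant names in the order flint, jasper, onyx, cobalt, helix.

Txn tx98f phase 1: flint no -> aborted; jasper yes -> prepared; onyx yes -> prepared; cobalt no -> aborted; helix yes -> prepared

Answer: flint cobalt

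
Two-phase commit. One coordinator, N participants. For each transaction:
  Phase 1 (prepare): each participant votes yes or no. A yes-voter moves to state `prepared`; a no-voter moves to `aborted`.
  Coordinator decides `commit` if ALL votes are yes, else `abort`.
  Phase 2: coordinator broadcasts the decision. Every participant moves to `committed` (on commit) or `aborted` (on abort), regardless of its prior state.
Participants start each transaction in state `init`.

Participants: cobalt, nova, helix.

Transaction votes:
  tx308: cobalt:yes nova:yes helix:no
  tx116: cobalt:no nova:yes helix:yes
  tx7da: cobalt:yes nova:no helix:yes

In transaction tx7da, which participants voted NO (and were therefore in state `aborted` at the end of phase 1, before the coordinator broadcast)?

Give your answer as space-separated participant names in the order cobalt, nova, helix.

Txn tx7da phase 1: cobalt yes -> prepared; nova no -> aborted; helix yes -> prepared

Answer: nova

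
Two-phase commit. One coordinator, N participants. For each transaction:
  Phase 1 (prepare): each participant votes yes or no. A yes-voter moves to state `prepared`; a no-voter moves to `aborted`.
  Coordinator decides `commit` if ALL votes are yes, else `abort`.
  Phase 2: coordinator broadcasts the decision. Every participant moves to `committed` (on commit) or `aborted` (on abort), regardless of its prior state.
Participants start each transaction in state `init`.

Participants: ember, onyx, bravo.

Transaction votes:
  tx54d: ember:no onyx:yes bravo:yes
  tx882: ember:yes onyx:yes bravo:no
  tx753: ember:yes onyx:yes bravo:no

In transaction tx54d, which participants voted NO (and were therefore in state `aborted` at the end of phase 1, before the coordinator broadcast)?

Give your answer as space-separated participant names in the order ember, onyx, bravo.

Txn tx54d phase 1: ember no -> aborted; onyx yes -> prepared; bravo yes -> prepared

Answer: ember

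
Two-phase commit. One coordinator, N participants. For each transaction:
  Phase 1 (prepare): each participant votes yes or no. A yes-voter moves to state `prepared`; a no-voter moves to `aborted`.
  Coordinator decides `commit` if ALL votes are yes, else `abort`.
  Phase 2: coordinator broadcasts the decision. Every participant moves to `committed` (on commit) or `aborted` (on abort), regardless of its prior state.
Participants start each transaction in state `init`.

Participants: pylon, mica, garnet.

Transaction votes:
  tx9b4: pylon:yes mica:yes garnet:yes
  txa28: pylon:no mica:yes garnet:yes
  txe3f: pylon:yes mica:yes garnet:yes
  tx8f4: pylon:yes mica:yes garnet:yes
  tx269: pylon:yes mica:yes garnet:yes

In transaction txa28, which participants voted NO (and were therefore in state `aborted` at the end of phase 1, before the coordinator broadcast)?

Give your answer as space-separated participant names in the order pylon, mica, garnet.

Answer: pylon

Derivation:
Txn txa28 phase 1: pylon no -> aborted; mica yes -> prepared; garnet yes -> prepared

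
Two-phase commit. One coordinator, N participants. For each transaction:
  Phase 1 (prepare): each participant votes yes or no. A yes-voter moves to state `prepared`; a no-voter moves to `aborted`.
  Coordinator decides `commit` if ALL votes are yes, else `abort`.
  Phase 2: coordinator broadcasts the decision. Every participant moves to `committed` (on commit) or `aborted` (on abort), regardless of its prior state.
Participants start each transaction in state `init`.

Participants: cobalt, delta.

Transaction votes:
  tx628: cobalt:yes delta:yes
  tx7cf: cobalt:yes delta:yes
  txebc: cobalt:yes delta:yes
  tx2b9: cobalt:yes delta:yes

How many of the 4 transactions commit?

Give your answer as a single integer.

Answer: 4

Derivation:
tx628: all yes -> commit (commits=1)
tx7cf: all yes -> commit (commits=2)
txebc: all yes -> commit (commits=3)
tx2b9: all yes -> commit (commits=4)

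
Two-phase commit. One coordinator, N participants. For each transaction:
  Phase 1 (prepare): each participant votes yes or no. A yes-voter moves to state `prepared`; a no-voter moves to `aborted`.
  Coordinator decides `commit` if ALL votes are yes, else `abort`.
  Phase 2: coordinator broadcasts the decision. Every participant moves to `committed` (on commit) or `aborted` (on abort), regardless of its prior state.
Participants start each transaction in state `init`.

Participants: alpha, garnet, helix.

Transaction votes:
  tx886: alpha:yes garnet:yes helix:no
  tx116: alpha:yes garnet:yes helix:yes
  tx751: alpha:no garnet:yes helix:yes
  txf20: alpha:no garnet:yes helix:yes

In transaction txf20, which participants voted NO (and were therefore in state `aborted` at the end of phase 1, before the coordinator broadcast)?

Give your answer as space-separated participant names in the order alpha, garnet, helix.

Txn txf20 phase 1: alpha no -> aborted; garnet yes -> prepared; helix yes -> prepared

Answer: alpha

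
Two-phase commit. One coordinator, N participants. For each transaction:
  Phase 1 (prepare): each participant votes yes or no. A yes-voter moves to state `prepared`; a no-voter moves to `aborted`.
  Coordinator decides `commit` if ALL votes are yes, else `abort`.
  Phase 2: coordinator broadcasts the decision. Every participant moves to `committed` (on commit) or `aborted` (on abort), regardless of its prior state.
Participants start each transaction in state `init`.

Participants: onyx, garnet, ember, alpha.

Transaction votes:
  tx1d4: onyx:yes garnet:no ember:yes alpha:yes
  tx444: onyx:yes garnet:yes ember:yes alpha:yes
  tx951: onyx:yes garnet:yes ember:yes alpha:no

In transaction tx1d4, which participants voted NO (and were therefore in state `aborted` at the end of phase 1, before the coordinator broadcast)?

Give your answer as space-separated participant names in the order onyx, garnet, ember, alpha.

Answer: garnet

Derivation:
Txn tx1d4 phase 1: onyx yes -> prepared; garnet no -> aborted; ember yes -> prepared; alpha yes -> prepared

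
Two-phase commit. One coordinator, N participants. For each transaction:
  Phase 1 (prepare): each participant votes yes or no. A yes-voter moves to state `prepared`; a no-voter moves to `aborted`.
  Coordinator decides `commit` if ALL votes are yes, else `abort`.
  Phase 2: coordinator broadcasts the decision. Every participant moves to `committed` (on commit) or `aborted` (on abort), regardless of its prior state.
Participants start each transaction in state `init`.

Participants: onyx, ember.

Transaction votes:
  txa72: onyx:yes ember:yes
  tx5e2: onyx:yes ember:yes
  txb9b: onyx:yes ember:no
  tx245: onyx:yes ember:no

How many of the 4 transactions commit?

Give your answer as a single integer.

Answer: 2

Derivation:
txa72: all yes -> commit (commits=1)
tx5e2: all yes -> commit (commits=2)
txb9b: no from ember -> abort (commits=2)
tx245: no from ember -> abort (commits=2)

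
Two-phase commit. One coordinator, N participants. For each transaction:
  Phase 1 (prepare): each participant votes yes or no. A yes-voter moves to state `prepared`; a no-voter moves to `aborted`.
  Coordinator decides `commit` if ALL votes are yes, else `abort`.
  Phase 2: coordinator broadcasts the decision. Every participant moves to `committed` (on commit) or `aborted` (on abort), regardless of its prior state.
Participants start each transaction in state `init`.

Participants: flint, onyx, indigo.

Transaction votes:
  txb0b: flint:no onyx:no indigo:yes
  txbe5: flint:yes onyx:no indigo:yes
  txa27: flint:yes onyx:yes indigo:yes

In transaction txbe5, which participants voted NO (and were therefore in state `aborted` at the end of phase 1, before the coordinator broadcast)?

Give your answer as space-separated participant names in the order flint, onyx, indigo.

Txn txbe5 phase 1: flint yes -> prepared; onyx no -> aborted; indigo yes -> prepared

Answer: onyx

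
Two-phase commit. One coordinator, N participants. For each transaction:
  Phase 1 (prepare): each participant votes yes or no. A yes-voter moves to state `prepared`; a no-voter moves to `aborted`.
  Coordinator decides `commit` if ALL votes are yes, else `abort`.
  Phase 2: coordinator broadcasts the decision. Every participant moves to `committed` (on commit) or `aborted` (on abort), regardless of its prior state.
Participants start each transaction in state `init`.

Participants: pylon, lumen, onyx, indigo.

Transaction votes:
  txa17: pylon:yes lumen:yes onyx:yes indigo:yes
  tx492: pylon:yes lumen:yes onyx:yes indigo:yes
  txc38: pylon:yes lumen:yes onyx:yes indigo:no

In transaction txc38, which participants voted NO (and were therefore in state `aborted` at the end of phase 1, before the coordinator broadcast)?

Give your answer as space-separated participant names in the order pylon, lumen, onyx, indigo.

Answer: indigo

Derivation:
Txn txc38 phase 1: pylon yes -> prepared; lumen yes -> prepared; onyx yes -> prepared; indigo no -> aborted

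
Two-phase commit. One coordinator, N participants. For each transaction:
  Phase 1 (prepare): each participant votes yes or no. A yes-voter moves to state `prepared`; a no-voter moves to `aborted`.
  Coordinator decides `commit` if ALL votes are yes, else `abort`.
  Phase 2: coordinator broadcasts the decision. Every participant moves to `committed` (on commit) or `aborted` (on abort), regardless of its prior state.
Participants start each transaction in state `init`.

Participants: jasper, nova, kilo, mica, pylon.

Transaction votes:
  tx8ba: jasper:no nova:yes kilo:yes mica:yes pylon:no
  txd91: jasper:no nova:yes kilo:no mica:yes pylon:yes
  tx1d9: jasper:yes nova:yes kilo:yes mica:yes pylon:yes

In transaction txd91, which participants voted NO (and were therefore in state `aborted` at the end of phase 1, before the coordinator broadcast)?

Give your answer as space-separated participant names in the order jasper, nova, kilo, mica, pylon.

Answer: jasper kilo

Derivation:
Txn txd91 phase 1: jasper no -> aborted; nova yes -> prepared; kilo no -> aborted; mica yes -> prepared; pylon yes -> prepared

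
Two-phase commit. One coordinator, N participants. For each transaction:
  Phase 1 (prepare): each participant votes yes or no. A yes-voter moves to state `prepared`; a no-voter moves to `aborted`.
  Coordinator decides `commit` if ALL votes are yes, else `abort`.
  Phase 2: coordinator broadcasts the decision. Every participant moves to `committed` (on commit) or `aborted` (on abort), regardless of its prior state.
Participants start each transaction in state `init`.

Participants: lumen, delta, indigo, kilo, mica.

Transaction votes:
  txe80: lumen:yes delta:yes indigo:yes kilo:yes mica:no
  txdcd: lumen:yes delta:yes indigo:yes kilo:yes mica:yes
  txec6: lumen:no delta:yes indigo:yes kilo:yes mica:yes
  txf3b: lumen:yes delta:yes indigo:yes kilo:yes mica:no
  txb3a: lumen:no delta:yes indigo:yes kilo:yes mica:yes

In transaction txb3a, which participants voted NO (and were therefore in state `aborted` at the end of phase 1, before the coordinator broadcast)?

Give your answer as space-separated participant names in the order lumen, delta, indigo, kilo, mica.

Txn txb3a phase 1: lumen no -> aborted; delta yes -> prepared; indigo yes -> prepared; kilo yes -> prepared; mica yes -> prepared

Answer: lumen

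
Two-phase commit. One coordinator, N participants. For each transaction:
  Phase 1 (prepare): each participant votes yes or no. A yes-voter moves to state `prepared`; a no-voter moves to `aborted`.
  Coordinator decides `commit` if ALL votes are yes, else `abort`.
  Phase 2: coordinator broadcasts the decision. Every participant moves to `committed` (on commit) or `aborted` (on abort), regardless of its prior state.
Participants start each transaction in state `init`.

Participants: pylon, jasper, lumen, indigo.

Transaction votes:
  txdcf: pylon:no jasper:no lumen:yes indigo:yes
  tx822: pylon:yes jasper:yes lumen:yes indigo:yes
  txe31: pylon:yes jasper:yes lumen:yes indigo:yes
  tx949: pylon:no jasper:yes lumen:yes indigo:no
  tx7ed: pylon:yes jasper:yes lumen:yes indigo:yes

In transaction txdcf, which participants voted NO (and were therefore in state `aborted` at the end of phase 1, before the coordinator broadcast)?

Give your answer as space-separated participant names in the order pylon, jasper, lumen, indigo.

Answer: pylon jasper

Derivation:
Txn txdcf phase 1: pylon no -> aborted; jasper no -> aborted; lumen yes -> prepared; indigo yes -> prepared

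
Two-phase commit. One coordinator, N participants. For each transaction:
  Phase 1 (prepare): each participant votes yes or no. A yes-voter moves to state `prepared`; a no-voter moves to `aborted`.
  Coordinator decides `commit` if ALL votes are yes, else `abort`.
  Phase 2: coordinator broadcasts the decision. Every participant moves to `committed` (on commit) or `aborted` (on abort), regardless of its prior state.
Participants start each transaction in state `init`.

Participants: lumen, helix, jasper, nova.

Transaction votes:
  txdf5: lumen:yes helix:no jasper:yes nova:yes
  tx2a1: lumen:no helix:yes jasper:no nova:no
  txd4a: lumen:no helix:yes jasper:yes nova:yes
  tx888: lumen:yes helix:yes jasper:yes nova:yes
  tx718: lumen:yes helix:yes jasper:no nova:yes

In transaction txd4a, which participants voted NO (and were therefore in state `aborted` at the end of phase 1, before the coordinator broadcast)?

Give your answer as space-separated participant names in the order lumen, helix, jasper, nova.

Answer: lumen

Derivation:
Txn txd4a phase 1: lumen no -> aborted; helix yes -> prepared; jasper yes -> prepared; nova yes -> prepared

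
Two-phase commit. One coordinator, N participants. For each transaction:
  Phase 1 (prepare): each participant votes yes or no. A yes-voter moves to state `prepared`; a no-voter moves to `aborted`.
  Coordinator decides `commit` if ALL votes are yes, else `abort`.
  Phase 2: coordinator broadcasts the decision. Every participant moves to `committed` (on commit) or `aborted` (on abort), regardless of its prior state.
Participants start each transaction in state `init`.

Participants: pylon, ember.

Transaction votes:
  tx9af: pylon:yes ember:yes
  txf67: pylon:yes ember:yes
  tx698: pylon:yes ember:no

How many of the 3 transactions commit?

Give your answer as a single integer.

Answer: 2

Derivation:
tx9af: all yes -> commit (commits=1)
txf67: all yes -> commit (commits=2)
tx698: no from ember -> abort (commits=2)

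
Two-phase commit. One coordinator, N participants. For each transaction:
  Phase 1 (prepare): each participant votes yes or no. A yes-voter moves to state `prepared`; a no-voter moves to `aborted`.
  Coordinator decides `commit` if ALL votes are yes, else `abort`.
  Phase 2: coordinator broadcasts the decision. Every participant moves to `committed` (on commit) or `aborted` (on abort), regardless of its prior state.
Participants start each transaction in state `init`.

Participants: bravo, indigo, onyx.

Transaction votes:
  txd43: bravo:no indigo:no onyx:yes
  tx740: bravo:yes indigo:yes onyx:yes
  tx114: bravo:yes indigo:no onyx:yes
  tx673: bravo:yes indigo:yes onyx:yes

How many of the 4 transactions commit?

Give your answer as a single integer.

txd43: no from bravo, indigo -> abort (commits=0)
tx740: all yes -> commit (commits=1)
tx114: no from indigo -> abort (commits=1)
tx673: all yes -> commit (commits=2)

Answer: 2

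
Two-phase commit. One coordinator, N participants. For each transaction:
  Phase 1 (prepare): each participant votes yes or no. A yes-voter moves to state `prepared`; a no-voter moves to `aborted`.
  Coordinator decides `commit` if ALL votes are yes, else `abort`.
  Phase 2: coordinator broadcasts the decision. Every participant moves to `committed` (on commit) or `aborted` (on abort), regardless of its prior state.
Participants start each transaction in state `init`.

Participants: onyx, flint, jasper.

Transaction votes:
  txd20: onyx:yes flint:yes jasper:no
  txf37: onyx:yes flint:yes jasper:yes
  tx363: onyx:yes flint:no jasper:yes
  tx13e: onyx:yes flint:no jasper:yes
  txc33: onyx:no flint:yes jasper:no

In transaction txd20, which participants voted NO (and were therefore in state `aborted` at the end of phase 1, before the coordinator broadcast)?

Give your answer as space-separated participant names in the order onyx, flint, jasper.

Answer: jasper

Derivation:
Txn txd20 phase 1: onyx yes -> prepared; flint yes -> prepared; jasper no -> aborted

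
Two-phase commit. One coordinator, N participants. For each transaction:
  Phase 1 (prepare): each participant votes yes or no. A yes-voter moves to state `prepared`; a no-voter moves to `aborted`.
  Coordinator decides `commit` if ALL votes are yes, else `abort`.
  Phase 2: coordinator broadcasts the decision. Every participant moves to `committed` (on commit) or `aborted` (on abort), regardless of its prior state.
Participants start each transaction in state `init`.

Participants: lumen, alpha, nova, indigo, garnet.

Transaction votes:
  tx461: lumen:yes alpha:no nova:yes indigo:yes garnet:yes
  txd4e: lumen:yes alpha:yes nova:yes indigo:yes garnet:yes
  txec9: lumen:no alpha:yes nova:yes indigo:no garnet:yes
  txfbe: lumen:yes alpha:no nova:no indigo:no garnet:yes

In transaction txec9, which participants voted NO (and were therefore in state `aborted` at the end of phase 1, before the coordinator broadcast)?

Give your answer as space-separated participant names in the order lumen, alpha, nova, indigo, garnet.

Answer: lumen indigo

Derivation:
Txn txec9 phase 1: lumen no -> aborted; alpha yes -> prepared; nova yes -> prepared; indigo no -> aborted; garnet yes -> prepared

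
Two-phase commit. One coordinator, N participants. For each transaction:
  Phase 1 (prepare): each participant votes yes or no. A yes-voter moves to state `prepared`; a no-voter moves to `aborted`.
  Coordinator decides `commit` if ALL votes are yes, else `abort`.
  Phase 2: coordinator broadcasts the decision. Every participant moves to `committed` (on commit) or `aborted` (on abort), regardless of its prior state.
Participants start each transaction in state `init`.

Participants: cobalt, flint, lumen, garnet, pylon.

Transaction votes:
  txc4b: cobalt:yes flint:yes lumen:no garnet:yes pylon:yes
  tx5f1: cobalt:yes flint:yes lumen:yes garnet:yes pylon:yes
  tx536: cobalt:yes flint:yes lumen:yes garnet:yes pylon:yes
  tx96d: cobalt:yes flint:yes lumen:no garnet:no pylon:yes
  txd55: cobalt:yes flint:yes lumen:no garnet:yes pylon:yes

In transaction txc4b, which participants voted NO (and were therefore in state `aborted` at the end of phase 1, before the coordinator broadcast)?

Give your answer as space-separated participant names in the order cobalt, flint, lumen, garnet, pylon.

Txn txc4b phase 1: cobalt yes -> prepared; flint yes -> prepared; lumen no -> aborted; garnet yes -> prepared; pylon yes -> prepared

Answer: lumen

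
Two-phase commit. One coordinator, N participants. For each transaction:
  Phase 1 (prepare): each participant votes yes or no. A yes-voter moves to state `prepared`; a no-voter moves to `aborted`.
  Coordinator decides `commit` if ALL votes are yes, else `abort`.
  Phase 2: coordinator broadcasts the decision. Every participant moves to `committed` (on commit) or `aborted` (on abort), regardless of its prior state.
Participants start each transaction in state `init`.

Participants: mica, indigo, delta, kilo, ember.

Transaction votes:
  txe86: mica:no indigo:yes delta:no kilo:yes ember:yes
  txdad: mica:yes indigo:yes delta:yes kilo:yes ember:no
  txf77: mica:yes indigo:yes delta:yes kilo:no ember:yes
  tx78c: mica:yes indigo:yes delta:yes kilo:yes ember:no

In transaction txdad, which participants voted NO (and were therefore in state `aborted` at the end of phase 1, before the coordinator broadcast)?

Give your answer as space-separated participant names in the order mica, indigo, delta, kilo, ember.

Txn txdad phase 1: mica yes -> prepared; indigo yes -> prepared; delta yes -> prepared; kilo yes -> prepared; ember no -> aborted

Answer: ember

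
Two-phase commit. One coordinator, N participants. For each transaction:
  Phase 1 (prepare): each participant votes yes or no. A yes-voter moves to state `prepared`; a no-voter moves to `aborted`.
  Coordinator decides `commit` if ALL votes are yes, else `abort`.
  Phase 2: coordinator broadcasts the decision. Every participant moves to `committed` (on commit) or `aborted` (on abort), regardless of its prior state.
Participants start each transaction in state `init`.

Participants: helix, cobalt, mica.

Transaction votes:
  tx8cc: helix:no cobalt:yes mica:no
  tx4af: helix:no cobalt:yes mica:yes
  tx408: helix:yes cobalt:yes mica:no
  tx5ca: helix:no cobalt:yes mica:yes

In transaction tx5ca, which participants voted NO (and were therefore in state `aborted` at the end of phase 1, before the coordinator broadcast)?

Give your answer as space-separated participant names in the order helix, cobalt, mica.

Answer: helix

Derivation:
Txn tx5ca phase 1: helix no -> aborted; cobalt yes -> prepared; mica yes -> prepared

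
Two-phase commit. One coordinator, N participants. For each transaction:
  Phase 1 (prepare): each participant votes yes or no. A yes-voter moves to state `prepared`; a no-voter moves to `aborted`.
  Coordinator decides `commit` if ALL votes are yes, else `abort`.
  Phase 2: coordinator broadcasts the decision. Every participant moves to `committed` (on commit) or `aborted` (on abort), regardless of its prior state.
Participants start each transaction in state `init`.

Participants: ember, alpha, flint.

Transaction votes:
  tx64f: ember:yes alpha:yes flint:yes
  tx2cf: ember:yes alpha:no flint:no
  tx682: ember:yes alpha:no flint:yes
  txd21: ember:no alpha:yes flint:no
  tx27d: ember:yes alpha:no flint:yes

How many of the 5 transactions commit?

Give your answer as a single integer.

Answer: 1

Derivation:
tx64f: all yes -> commit (commits=1)
tx2cf: no from alpha, flint -> abort (commits=1)
tx682: no from alpha -> abort (commits=1)
txd21: no from ember, flint -> abort (commits=1)
tx27d: no from alpha -> abort (commits=1)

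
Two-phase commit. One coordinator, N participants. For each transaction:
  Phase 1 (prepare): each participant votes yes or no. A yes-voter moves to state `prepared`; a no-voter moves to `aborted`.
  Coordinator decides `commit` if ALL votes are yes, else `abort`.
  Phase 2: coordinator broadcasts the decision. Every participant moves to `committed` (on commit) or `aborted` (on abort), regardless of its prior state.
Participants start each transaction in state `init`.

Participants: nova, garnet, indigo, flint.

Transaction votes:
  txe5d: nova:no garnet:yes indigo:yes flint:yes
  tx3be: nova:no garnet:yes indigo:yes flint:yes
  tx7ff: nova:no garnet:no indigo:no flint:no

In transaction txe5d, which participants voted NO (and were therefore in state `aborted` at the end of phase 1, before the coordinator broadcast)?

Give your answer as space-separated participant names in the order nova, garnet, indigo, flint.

Txn txe5d phase 1: nova no -> aborted; garnet yes -> prepared; indigo yes -> prepared; flint yes -> prepared

Answer: nova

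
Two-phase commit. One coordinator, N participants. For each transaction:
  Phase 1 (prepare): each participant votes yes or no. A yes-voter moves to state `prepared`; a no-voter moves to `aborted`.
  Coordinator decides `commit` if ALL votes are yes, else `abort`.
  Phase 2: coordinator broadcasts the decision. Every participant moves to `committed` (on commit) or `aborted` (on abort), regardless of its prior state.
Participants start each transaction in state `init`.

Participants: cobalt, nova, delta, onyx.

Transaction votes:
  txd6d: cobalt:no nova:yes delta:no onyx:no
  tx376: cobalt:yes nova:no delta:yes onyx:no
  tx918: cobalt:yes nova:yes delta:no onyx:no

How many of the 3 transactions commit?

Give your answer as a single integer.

Answer: 0

Derivation:
txd6d: no from cobalt, delta, onyx -> abort (commits=0)
tx376: no from nova, onyx -> abort (commits=0)
tx918: no from delta, onyx -> abort (commits=0)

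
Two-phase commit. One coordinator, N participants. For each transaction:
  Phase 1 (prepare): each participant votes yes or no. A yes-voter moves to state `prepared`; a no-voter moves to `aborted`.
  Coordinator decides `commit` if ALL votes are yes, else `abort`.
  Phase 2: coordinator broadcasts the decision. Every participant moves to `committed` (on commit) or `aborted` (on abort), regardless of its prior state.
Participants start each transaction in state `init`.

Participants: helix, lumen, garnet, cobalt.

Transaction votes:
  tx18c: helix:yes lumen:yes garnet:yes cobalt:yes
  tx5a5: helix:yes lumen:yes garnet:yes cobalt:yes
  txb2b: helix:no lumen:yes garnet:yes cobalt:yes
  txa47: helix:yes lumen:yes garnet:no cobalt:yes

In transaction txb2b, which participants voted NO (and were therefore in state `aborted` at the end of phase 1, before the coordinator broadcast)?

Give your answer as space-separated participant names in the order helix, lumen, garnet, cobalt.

Txn txb2b phase 1: helix no -> aborted; lumen yes -> prepared; garnet yes -> prepared; cobalt yes -> prepared

Answer: helix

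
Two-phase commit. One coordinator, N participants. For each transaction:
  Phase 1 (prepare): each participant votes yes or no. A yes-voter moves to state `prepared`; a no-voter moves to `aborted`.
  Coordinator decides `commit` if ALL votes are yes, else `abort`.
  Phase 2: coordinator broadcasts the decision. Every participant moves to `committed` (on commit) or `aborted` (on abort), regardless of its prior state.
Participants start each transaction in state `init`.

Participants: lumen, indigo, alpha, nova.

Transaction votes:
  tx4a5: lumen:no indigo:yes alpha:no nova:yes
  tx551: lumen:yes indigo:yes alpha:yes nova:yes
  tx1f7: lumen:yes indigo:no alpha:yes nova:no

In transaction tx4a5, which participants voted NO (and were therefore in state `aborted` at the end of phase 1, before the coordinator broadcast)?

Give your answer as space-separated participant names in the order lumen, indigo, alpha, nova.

Answer: lumen alpha

Derivation:
Txn tx4a5 phase 1: lumen no -> aborted; indigo yes -> prepared; alpha no -> aborted; nova yes -> prepared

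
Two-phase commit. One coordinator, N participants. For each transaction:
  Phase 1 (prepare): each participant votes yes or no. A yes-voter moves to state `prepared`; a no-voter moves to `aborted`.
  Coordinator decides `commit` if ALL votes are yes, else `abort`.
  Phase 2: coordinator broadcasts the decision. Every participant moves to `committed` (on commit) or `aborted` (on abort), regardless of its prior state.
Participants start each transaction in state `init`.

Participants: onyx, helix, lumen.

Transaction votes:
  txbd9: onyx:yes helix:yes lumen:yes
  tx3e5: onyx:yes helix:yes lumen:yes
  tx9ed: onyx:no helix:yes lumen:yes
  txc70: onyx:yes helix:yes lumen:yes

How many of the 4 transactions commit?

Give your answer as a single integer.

Answer: 3

Derivation:
txbd9: all yes -> commit (commits=1)
tx3e5: all yes -> commit (commits=2)
tx9ed: no from onyx -> abort (commits=2)
txc70: all yes -> commit (commits=3)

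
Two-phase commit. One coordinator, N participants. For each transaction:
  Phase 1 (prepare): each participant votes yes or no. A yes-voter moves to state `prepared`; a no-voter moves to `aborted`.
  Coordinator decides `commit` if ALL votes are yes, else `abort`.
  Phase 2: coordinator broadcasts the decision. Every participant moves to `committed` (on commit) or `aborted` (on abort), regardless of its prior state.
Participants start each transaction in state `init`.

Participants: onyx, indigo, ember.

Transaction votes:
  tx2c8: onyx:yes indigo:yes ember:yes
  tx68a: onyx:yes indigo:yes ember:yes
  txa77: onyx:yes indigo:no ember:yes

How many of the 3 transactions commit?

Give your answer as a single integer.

tx2c8: all yes -> commit (commits=1)
tx68a: all yes -> commit (commits=2)
txa77: no from indigo -> abort (commits=2)

Answer: 2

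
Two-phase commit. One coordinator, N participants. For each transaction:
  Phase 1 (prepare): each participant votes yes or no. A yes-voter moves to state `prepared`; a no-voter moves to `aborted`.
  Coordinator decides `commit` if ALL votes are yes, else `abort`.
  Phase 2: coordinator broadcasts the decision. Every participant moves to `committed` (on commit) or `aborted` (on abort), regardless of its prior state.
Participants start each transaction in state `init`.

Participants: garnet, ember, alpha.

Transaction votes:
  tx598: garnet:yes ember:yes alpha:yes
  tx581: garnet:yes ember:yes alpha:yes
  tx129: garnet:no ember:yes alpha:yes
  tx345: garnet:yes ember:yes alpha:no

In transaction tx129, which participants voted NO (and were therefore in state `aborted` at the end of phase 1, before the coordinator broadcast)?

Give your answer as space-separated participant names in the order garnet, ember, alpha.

Txn tx129 phase 1: garnet no -> aborted; ember yes -> prepared; alpha yes -> prepared

Answer: garnet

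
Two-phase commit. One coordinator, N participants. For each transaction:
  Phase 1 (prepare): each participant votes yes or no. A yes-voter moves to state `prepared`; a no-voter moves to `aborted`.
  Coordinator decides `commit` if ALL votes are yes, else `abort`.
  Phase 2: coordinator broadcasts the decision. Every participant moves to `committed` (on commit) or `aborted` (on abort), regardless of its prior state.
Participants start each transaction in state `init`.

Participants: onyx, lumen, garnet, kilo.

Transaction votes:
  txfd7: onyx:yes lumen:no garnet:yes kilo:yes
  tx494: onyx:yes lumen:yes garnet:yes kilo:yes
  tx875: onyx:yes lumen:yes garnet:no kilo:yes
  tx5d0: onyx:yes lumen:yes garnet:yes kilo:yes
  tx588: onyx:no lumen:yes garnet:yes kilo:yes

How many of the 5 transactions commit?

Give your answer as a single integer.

Answer: 2

Derivation:
txfd7: no from lumen -> abort (commits=0)
tx494: all yes -> commit (commits=1)
tx875: no from garnet -> abort (commits=1)
tx5d0: all yes -> commit (commits=2)
tx588: no from onyx -> abort (commits=2)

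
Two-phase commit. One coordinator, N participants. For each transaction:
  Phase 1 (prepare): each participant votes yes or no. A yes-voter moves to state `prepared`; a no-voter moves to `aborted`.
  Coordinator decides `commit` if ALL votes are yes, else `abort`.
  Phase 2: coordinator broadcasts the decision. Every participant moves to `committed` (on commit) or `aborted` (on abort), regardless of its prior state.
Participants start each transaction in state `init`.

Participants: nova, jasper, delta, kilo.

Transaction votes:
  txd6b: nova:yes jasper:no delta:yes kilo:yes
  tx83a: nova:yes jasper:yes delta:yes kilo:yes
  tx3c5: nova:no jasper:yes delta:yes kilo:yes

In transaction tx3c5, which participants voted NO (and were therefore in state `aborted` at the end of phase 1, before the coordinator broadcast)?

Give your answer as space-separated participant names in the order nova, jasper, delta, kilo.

Txn tx3c5 phase 1: nova no -> aborted; jasper yes -> prepared; delta yes -> prepared; kilo yes -> prepared

Answer: nova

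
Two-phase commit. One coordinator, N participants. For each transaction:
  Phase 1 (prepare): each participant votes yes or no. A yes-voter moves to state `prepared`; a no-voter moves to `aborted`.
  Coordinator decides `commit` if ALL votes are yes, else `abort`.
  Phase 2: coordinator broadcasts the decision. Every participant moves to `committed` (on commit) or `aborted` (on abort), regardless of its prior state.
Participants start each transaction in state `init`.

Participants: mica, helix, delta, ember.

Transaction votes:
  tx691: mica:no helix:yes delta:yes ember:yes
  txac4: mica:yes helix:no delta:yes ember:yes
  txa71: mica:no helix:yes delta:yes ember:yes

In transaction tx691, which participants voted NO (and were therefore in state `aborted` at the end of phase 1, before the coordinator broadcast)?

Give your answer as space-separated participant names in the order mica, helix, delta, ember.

Answer: mica

Derivation:
Txn tx691 phase 1: mica no -> aborted; helix yes -> prepared; delta yes -> prepared; ember yes -> prepared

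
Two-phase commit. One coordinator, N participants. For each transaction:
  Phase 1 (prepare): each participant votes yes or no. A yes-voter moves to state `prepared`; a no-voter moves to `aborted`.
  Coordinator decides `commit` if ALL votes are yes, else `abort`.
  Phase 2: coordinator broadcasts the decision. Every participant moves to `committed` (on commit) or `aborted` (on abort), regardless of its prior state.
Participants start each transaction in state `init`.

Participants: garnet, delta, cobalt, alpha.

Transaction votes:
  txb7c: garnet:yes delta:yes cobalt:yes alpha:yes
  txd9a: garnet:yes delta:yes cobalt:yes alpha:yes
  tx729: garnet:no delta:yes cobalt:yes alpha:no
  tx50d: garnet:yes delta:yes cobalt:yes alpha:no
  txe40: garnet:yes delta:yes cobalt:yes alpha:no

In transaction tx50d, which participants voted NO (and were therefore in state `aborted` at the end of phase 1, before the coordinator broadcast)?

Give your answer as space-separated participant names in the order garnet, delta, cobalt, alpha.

Answer: alpha

Derivation:
Txn tx50d phase 1: garnet yes -> prepared; delta yes -> prepared; cobalt yes -> prepared; alpha no -> aborted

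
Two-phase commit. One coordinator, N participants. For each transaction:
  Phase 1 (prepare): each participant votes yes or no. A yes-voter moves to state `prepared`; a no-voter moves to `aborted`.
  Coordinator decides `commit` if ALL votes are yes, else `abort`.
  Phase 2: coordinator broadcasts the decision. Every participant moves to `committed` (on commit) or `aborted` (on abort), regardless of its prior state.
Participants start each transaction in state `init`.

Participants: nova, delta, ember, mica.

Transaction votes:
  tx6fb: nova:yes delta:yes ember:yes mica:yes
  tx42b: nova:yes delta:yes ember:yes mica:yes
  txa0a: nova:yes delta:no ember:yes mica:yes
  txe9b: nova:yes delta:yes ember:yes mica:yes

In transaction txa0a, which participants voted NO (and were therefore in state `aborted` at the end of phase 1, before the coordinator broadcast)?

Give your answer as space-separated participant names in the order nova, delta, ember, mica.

Answer: delta

Derivation:
Txn txa0a phase 1: nova yes -> prepared; delta no -> aborted; ember yes -> prepared; mica yes -> prepared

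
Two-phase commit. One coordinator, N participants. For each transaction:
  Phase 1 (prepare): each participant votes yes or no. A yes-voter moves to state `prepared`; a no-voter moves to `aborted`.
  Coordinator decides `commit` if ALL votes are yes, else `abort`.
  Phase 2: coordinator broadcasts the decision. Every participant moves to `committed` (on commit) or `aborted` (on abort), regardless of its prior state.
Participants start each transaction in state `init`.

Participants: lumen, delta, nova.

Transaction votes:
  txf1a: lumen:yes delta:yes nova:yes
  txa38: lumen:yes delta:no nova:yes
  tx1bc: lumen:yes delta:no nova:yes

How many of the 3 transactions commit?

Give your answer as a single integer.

Answer: 1

Derivation:
txf1a: all yes -> commit (commits=1)
txa38: no from delta -> abort (commits=1)
tx1bc: no from delta -> abort (commits=1)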